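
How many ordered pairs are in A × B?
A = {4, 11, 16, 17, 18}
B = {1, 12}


Set A = {4, 11, 16, 17, 18} has 5 elements.
Set B = {1, 12} has 2 elements.
|A × B| = |A| × |B| = 5 × 2 = 10

10


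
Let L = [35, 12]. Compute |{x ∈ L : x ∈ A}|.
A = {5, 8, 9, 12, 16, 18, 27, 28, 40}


Set A = {5, 8, 9, 12, 16, 18, 27, 28, 40}
Candidates: [35, 12]
Check each candidate:
35 ∉ A, 12 ∈ A
Count of candidates in A: 1

1


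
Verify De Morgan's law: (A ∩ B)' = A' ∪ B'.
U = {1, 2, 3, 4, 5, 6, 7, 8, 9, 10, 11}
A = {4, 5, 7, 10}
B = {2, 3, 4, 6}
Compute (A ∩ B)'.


U = {1, 2, 3, 4, 5, 6, 7, 8, 9, 10, 11}
A = {4, 5, 7, 10}, B = {2, 3, 4, 6}
A ∩ B = {4}
(A ∩ B)' = U \ (A ∩ B) = {1, 2, 3, 5, 6, 7, 8, 9, 10, 11}
Verification via A' ∪ B': A' = {1, 2, 3, 6, 8, 9, 11}, B' = {1, 5, 7, 8, 9, 10, 11}
A' ∪ B' = {1, 2, 3, 5, 6, 7, 8, 9, 10, 11} ✓

{1, 2, 3, 5, 6, 7, 8, 9, 10, 11}


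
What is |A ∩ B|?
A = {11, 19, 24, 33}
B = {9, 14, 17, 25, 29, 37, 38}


Set A = {11, 19, 24, 33}
Set B = {9, 14, 17, 25, 29, 37, 38}
A ∩ B = {}
|A ∩ B| = 0

0


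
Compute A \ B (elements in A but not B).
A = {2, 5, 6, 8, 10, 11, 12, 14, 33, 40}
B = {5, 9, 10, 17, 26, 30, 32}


Set A = {2, 5, 6, 8, 10, 11, 12, 14, 33, 40}
Set B = {5, 9, 10, 17, 26, 30, 32}
A \ B includes elements in A that are not in B.
Check each element of A:
2 (not in B, keep), 5 (in B, remove), 6 (not in B, keep), 8 (not in B, keep), 10 (in B, remove), 11 (not in B, keep), 12 (not in B, keep), 14 (not in B, keep), 33 (not in B, keep), 40 (not in B, keep)
A \ B = {2, 6, 8, 11, 12, 14, 33, 40}

{2, 6, 8, 11, 12, 14, 33, 40}


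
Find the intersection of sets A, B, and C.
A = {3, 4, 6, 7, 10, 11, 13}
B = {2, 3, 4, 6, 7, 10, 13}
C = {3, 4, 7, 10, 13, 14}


Set A = {3, 4, 6, 7, 10, 11, 13}
Set B = {2, 3, 4, 6, 7, 10, 13}
Set C = {3, 4, 7, 10, 13, 14}
First, A ∩ B = {3, 4, 6, 7, 10, 13}
Then, (A ∩ B) ∩ C = {3, 4, 7, 10, 13}

{3, 4, 7, 10, 13}


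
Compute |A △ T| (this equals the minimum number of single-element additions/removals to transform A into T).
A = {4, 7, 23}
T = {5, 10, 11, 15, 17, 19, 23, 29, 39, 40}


Set A = {4, 7, 23}
Set T = {5, 10, 11, 15, 17, 19, 23, 29, 39, 40}
Elements to remove from A (in A, not in T): {4, 7} → 2 removals
Elements to add to A (in T, not in A): {5, 10, 11, 15, 17, 19, 29, 39, 40} → 9 additions
Total edits = 2 + 9 = 11

11


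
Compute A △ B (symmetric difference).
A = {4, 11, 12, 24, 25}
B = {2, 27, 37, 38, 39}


Set A = {4, 11, 12, 24, 25}
Set B = {2, 27, 37, 38, 39}
A △ B = (A \ B) ∪ (B \ A)
Elements in A but not B: {4, 11, 12, 24, 25}
Elements in B but not A: {2, 27, 37, 38, 39}
A △ B = {2, 4, 11, 12, 24, 25, 27, 37, 38, 39}

{2, 4, 11, 12, 24, 25, 27, 37, 38, 39}


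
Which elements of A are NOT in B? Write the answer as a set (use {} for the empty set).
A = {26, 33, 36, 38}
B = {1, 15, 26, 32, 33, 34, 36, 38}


Set A = {26, 33, 36, 38}
Set B = {1, 15, 26, 32, 33, 34, 36, 38}
Check each element of A against B:
26 ∈ B, 33 ∈ B, 36 ∈ B, 38 ∈ B
Elements of A not in B: {}

{}


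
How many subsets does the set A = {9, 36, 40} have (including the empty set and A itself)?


Set A = {9, 36, 40}
|A| = 3
The power set P(A) contains all subsets of A.
|P(A)| = 2^|A| = 2^3 = 8

8


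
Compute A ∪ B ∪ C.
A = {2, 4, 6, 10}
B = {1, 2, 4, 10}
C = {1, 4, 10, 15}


Set A = {2, 4, 6, 10}
Set B = {1, 2, 4, 10}
Set C = {1, 4, 10, 15}
First, A ∪ B = {1, 2, 4, 6, 10}
Then, (A ∪ B) ∪ C = {1, 2, 4, 6, 10, 15}

{1, 2, 4, 6, 10, 15}


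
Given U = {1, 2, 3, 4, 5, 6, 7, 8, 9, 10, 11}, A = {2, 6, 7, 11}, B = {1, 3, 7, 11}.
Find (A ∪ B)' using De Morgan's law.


U = {1, 2, 3, 4, 5, 6, 7, 8, 9, 10, 11}
A = {2, 6, 7, 11}, B = {1, 3, 7, 11}
A ∪ B = {1, 2, 3, 6, 7, 11}
(A ∪ B)' = U \ (A ∪ B) = {4, 5, 8, 9, 10}
Verification via A' ∩ B': A' = {1, 3, 4, 5, 8, 9, 10}, B' = {2, 4, 5, 6, 8, 9, 10}
A' ∩ B' = {4, 5, 8, 9, 10} ✓

{4, 5, 8, 9, 10}


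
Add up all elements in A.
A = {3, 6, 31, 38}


Set A = {3, 6, 31, 38}
Sum = 3 + 6 + 31 + 38 = 78

78


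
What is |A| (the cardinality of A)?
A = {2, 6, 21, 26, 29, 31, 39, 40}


Set A = {2, 6, 21, 26, 29, 31, 39, 40}
Listing elements: 2, 6, 21, 26, 29, 31, 39, 40
Counting: 8 elements
|A| = 8

8


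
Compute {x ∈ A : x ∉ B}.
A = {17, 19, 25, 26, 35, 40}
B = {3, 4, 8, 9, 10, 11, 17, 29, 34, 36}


Set A = {17, 19, 25, 26, 35, 40}
Set B = {3, 4, 8, 9, 10, 11, 17, 29, 34, 36}
Check each element of A against B:
17 ∈ B, 19 ∉ B (include), 25 ∉ B (include), 26 ∉ B (include), 35 ∉ B (include), 40 ∉ B (include)
Elements of A not in B: {19, 25, 26, 35, 40}

{19, 25, 26, 35, 40}


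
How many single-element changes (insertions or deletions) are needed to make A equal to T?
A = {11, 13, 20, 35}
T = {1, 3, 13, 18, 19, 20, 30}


Set A = {11, 13, 20, 35}
Set T = {1, 3, 13, 18, 19, 20, 30}
Elements to remove from A (in A, not in T): {11, 35} → 2 removals
Elements to add to A (in T, not in A): {1, 3, 18, 19, 30} → 5 additions
Total edits = 2 + 5 = 7

7


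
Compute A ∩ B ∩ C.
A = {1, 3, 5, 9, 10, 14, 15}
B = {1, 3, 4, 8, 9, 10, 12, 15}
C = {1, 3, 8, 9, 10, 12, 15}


Set A = {1, 3, 5, 9, 10, 14, 15}
Set B = {1, 3, 4, 8, 9, 10, 12, 15}
Set C = {1, 3, 8, 9, 10, 12, 15}
First, A ∩ B = {1, 3, 9, 10, 15}
Then, (A ∩ B) ∩ C = {1, 3, 9, 10, 15}

{1, 3, 9, 10, 15}


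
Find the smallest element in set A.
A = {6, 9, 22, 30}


Set A = {6, 9, 22, 30}
Elements in ascending order: 6, 9, 22, 30
The smallest element is 6.

6


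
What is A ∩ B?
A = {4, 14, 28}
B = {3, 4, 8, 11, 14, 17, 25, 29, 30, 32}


Set A = {4, 14, 28}
Set B = {3, 4, 8, 11, 14, 17, 25, 29, 30, 32}
A ∩ B includes only elements in both sets.
Check each element of A against B:
4 ✓, 14 ✓, 28 ✗
A ∩ B = {4, 14}

{4, 14}


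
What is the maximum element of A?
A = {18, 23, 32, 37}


Set A = {18, 23, 32, 37}
Elements in ascending order: 18, 23, 32, 37
The largest element is 37.

37


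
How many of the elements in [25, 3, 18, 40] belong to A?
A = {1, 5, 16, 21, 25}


Set A = {1, 5, 16, 21, 25}
Candidates: [25, 3, 18, 40]
Check each candidate:
25 ∈ A, 3 ∉ A, 18 ∉ A, 40 ∉ A
Count of candidates in A: 1

1


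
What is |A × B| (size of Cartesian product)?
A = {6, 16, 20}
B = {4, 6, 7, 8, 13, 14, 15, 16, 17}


Set A = {6, 16, 20} has 3 elements.
Set B = {4, 6, 7, 8, 13, 14, 15, 16, 17} has 9 elements.
|A × B| = |A| × |B| = 3 × 9 = 27

27


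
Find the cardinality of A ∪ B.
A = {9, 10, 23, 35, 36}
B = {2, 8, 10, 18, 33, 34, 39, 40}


Set A = {9, 10, 23, 35, 36}, |A| = 5
Set B = {2, 8, 10, 18, 33, 34, 39, 40}, |B| = 8
A ∩ B = {10}, |A ∩ B| = 1
|A ∪ B| = |A| + |B| - |A ∩ B| = 5 + 8 - 1 = 12

12


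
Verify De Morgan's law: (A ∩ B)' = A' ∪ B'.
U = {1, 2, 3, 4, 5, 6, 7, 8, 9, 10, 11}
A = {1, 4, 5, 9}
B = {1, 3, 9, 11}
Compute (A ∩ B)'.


U = {1, 2, 3, 4, 5, 6, 7, 8, 9, 10, 11}
A = {1, 4, 5, 9}, B = {1, 3, 9, 11}
A ∩ B = {1, 9}
(A ∩ B)' = U \ (A ∩ B) = {2, 3, 4, 5, 6, 7, 8, 10, 11}
Verification via A' ∪ B': A' = {2, 3, 6, 7, 8, 10, 11}, B' = {2, 4, 5, 6, 7, 8, 10}
A' ∪ B' = {2, 3, 4, 5, 6, 7, 8, 10, 11} ✓

{2, 3, 4, 5, 6, 7, 8, 10, 11}


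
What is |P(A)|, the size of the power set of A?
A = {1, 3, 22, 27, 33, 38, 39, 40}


Set A = {1, 3, 22, 27, 33, 38, 39, 40}
|A| = 8
The power set P(A) contains all subsets of A.
|P(A)| = 2^|A| = 2^8 = 256

256


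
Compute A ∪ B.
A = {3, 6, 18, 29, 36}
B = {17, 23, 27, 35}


Set A = {3, 6, 18, 29, 36}
Set B = {17, 23, 27, 35}
A ∪ B includes all elements in either set.
Elements from A: {3, 6, 18, 29, 36}
Elements from B not already included: {17, 23, 27, 35}
A ∪ B = {3, 6, 17, 18, 23, 27, 29, 35, 36}

{3, 6, 17, 18, 23, 27, 29, 35, 36}


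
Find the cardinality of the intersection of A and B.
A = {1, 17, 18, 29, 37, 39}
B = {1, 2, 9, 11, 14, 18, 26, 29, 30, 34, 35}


Set A = {1, 17, 18, 29, 37, 39}
Set B = {1, 2, 9, 11, 14, 18, 26, 29, 30, 34, 35}
A ∩ B = {1, 18, 29}
|A ∩ B| = 3

3


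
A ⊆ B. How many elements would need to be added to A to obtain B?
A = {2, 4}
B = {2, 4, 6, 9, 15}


Set A = {2, 4}, |A| = 2
Set B = {2, 4, 6, 9, 15}, |B| = 5
Since A ⊆ B: B \ A = {6, 9, 15}
|B| - |A| = 5 - 2 = 3

3


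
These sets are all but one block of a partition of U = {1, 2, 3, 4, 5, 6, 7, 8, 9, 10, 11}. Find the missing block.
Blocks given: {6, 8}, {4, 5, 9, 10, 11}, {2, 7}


U = {1, 2, 3, 4, 5, 6, 7, 8, 9, 10, 11}
Shown blocks: {6, 8}, {4, 5, 9, 10, 11}, {2, 7}
A partition's blocks are pairwise disjoint and cover U, so the missing block = U \ (union of shown blocks).
Union of shown blocks: {2, 4, 5, 6, 7, 8, 9, 10, 11}
Missing block = U \ (union) = {1, 3}

{1, 3}


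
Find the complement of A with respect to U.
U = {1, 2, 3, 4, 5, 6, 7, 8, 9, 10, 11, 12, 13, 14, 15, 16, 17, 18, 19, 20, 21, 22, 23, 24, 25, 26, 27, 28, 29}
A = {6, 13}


Universal set U = {1, 2, 3, 4, 5, 6, 7, 8, 9, 10, 11, 12, 13, 14, 15, 16, 17, 18, 19, 20, 21, 22, 23, 24, 25, 26, 27, 28, 29}
Set A = {6, 13}
A' = U \ A = elements in U but not in A
Checking each element of U:
1 (not in A, include), 2 (not in A, include), 3 (not in A, include), 4 (not in A, include), 5 (not in A, include), 6 (in A, exclude), 7 (not in A, include), 8 (not in A, include), 9 (not in A, include), 10 (not in A, include), 11 (not in A, include), 12 (not in A, include), 13 (in A, exclude), 14 (not in A, include), 15 (not in A, include), 16 (not in A, include), 17 (not in A, include), 18 (not in A, include), 19 (not in A, include), 20 (not in A, include), 21 (not in A, include), 22 (not in A, include), 23 (not in A, include), 24 (not in A, include), 25 (not in A, include), 26 (not in A, include), 27 (not in A, include), 28 (not in A, include), 29 (not in A, include)
A' = {1, 2, 3, 4, 5, 7, 8, 9, 10, 11, 12, 14, 15, 16, 17, 18, 19, 20, 21, 22, 23, 24, 25, 26, 27, 28, 29}

{1, 2, 3, 4, 5, 7, 8, 9, 10, 11, 12, 14, 15, 16, 17, 18, 19, 20, 21, 22, 23, 24, 25, 26, 27, 28, 29}


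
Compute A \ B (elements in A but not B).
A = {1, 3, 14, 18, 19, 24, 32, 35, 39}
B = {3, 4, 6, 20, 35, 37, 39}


Set A = {1, 3, 14, 18, 19, 24, 32, 35, 39}
Set B = {3, 4, 6, 20, 35, 37, 39}
A \ B includes elements in A that are not in B.
Check each element of A:
1 (not in B, keep), 3 (in B, remove), 14 (not in B, keep), 18 (not in B, keep), 19 (not in B, keep), 24 (not in B, keep), 32 (not in B, keep), 35 (in B, remove), 39 (in B, remove)
A \ B = {1, 14, 18, 19, 24, 32}

{1, 14, 18, 19, 24, 32}


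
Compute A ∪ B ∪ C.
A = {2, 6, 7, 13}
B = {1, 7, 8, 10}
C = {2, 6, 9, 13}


Set A = {2, 6, 7, 13}
Set B = {1, 7, 8, 10}
Set C = {2, 6, 9, 13}
First, A ∪ B = {1, 2, 6, 7, 8, 10, 13}
Then, (A ∪ B) ∪ C = {1, 2, 6, 7, 8, 9, 10, 13}

{1, 2, 6, 7, 8, 9, 10, 13}


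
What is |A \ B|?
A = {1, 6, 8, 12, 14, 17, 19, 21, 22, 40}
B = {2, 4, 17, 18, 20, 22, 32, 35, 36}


Set A = {1, 6, 8, 12, 14, 17, 19, 21, 22, 40}
Set B = {2, 4, 17, 18, 20, 22, 32, 35, 36}
A \ B = {1, 6, 8, 12, 14, 19, 21, 40}
|A \ B| = 8

8


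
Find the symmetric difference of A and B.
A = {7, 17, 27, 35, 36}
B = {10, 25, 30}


Set A = {7, 17, 27, 35, 36}
Set B = {10, 25, 30}
A △ B = (A \ B) ∪ (B \ A)
Elements in A but not B: {7, 17, 27, 35, 36}
Elements in B but not A: {10, 25, 30}
A △ B = {7, 10, 17, 25, 27, 30, 35, 36}

{7, 10, 17, 25, 27, 30, 35, 36}


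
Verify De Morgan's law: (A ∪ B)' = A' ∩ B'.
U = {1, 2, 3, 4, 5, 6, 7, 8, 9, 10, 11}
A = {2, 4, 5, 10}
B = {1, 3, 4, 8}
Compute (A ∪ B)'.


U = {1, 2, 3, 4, 5, 6, 7, 8, 9, 10, 11}
A = {2, 4, 5, 10}, B = {1, 3, 4, 8}
A ∪ B = {1, 2, 3, 4, 5, 8, 10}
(A ∪ B)' = U \ (A ∪ B) = {6, 7, 9, 11}
Verification via A' ∩ B': A' = {1, 3, 6, 7, 8, 9, 11}, B' = {2, 5, 6, 7, 9, 10, 11}
A' ∩ B' = {6, 7, 9, 11} ✓

{6, 7, 9, 11}


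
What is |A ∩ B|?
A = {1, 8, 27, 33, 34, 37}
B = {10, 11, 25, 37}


Set A = {1, 8, 27, 33, 34, 37}
Set B = {10, 11, 25, 37}
A ∩ B = {37}
|A ∩ B| = 1

1


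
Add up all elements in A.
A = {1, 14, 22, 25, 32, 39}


Set A = {1, 14, 22, 25, 32, 39}
Sum = 1 + 14 + 22 + 25 + 32 + 39 = 133

133


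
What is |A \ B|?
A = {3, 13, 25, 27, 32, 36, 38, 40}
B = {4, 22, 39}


Set A = {3, 13, 25, 27, 32, 36, 38, 40}
Set B = {4, 22, 39}
A \ B = {3, 13, 25, 27, 32, 36, 38, 40}
|A \ B| = 8

8


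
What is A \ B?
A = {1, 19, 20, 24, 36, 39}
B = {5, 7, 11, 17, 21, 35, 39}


Set A = {1, 19, 20, 24, 36, 39}
Set B = {5, 7, 11, 17, 21, 35, 39}
A \ B includes elements in A that are not in B.
Check each element of A:
1 (not in B, keep), 19 (not in B, keep), 20 (not in B, keep), 24 (not in B, keep), 36 (not in B, keep), 39 (in B, remove)
A \ B = {1, 19, 20, 24, 36}

{1, 19, 20, 24, 36}


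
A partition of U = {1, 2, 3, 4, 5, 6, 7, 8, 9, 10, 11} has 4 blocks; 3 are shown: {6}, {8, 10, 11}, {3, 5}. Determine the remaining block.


U = {1, 2, 3, 4, 5, 6, 7, 8, 9, 10, 11}
Shown blocks: {6}, {8, 10, 11}, {3, 5}
A partition's blocks are pairwise disjoint and cover U, so the missing block = U \ (union of shown blocks).
Union of shown blocks: {3, 5, 6, 8, 10, 11}
Missing block = U \ (union) = {1, 2, 4, 7, 9}

{1, 2, 4, 7, 9}


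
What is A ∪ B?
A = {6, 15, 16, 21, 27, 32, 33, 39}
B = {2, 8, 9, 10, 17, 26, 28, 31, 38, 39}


Set A = {6, 15, 16, 21, 27, 32, 33, 39}
Set B = {2, 8, 9, 10, 17, 26, 28, 31, 38, 39}
A ∪ B includes all elements in either set.
Elements from A: {6, 15, 16, 21, 27, 32, 33, 39}
Elements from B not already included: {2, 8, 9, 10, 17, 26, 28, 31, 38}
A ∪ B = {2, 6, 8, 9, 10, 15, 16, 17, 21, 26, 27, 28, 31, 32, 33, 38, 39}

{2, 6, 8, 9, 10, 15, 16, 17, 21, 26, 27, 28, 31, 32, 33, 38, 39}


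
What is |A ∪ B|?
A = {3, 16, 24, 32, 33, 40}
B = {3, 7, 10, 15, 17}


Set A = {3, 16, 24, 32, 33, 40}, |A| = 6
Set B = {3, 7, 10, 15, 17}, |B| = 5
A ∩ B = {3}, |A ∩ B| = 1
|A ∪ B| = |A| + |B| - |A ∩ B| = 6 + 5 - 1 = 10

10


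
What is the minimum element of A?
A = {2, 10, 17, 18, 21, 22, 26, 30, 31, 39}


Set A = {2, 10, 17, 18, 21, 22, 26, 30, 31, 39}
Elements in ascending order: 2, 10, 17, 18, 21, 22, 26, 30, 31, 39
The smallest element is 2.

2


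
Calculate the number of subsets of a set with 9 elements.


The set has 9 elements.
The power set contains all possible subsets.
|P(A)| = 2^|A| = 2^9 = 512

512


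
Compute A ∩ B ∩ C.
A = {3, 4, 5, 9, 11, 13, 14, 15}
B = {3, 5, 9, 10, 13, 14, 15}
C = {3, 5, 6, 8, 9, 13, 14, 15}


Set A = {3, 4, 5, 9, 11, 13, 14, 15}
Set B = {3, 5, 9, 10, 13, 14, 15}
Set C = {3, 5, 6, 8, 9, 13, 14, 15}
First, A ∩ B = {3, 5, 9, 13, 14, 15}
Then, (A ∩ B) ∩ C = {3, 5, 9, 13, 14, 15}

{3, 5, 9, 13, 14, 15}


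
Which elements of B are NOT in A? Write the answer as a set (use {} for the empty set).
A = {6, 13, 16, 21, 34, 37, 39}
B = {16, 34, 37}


Set A = {6, 13, 16, 21, 34, 37, 39}
Set B = {16, 34, 37}
Check each element of B against A:
16 ∈ A, 34 ∈ A, 37 ∈ A
Elements of B not in A: {}

{}


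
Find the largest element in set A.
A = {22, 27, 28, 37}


Set A = {22, 27, 28, 37}
Elements in ascending order: 22, 27, 28, 37
The largest element is 37.

37


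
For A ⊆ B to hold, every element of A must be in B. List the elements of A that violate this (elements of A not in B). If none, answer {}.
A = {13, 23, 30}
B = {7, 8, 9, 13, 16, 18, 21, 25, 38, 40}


Set A = {13, 23, 30}
Set B = {7, 8, 9, 13, 16, 18, 21, 25, 38, 40}
Check each element of A against B:
13 ∈ B, 23 ∉ B (include), 30 ∉ B (include)
Elements of A not in B: {23, 30}

{23, 30}


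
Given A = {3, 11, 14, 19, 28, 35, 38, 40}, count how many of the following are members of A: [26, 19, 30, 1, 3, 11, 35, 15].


Set A = {3, 11, 14, 19, 28, 35, 38, 40}
Candidates: [26, 19, 30, 1, 3, 11, 35, 15]
Check each candidate:
26 ∉ A, 19 ∈ A, 30 ∉ A, 1 ∉ A, 3 ∈ A, 11 ∈ A, 35 ∈ A, 15 ∉ A
Count of candidates in A: 4

4


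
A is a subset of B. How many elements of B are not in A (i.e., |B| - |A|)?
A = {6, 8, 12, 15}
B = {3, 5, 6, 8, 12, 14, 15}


Set A = {6, 8, 12, 15}, |A| = 4
Set B = {3, 5, 6, 8, 12, 14, 15}, |B| = 7
Since A ⊆ B: B \ A = {3, 5, 14}
|B| - |A| = 7 - 4 = 3

3


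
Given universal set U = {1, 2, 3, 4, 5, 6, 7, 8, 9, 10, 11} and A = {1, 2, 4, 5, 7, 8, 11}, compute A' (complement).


Universal set U = {1, 2, 3, 4, 5, 6, 7, 8, 9, 10, 11}
Set A = {1, 2, 4, 5, 7, 8, 11}
A' = U \ A = elements in U but not in A
Checking each element of U:
1 (in A, exclude), 2 (in A, exclude), 3 (not in A, include), 4 (in A, exclude), 5 (in A, exclude), 6 (not in A, include), 7 (in A, exclude), 8 (in A, exclude), 9 (not in A, include), 10 (not in A, include), 11 (in A, exclude)
A' = {3, 6, 9, 10}

{3, 6, 9, 10}


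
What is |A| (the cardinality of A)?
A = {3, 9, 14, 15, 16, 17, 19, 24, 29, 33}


Set A = {3, 9, 14, 15, 16, 17, 19, 24, 29, 33}
Listing elements: 3, 9, 14, 15, 16, 17, 19, 24, 29, 33
Counting: 10 elements
|A| = 10

10


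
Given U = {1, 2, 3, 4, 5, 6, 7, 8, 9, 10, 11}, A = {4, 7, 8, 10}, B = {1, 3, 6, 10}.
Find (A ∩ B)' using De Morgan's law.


U = {1, 2, 3, 4, 5, 6, 7, 8, 9, 10, 11}
A = {4, 7, 8, 10}, B = {1, 3, 6, 10}
A ∩ B = {10}
(A ∩ B)' = U \ (A ∩ B) = {1, 2, 3, 4, 5, 6, 7, 8, 9, 11}
Verification via A' ∪ B': A' = {1, 2, 3, 5, 6, 9, 11}, B' = {2, 4, 5, 7, 8, 9, 11}
A' ∪ B' = {1, 2, 3, 4, 5, 6, 7, 8, 9, 11} ✓

{1, 2, 3, 4, 5, 6, 7, 8, 9, 11}


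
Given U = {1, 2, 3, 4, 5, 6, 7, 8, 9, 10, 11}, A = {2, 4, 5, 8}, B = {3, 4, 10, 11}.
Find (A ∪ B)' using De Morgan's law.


U = {1, 2, 3, 4, 5, 6, 7, 8, 9, 10, 11}
A = {2, 4, 5, 8}, B = {3, 4, 10, 11}
A ∪ B = {2, 3, 4, 5, 8, 10, 11}
(A ∪ B)' = U \ (A ∪ B) = {1, 6, 7, 9}
Verification via A' ∩ B': A' = {1, 3, 6, 7, 9, 10, 11}, B' = {1, 2, 5, 6, 7, 8, 9}
A' ∩ B' = {1, 6, 7, 9} ✓

{1, 6, 7, 9}


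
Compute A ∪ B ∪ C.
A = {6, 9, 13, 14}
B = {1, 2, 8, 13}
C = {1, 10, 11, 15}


Set A = {6, 9, 13, 14}
Set B = {1, 2, 8, 13}
Set C = {1, 10, 11, 15}
First, A ∪ B = {1, 2, 6, 8, 9, 13, 14}
Then, (A ∪ B) ∪ C = {1, 2, 6, 8, 9, 10, 11, 13, 14, 15}

{1, 2, 6, 8, 9, 10, 11, 13, 14, 15}


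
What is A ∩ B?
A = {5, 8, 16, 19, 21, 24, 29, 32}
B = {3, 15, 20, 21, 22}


Set A = {5, 8, 16, 19, 21, 24, 29, 32}
Set B = {3, 15, 20, 21, 22}
A ∩ B includes only elements in both sets.
Check each element of A against B:
5 ✗, 8 ✗, 16 ✗, 19 ✗, 21 ✓, 24 ✗, 29 ✗, 32 ✗
A ∩ B = {21}

{21}


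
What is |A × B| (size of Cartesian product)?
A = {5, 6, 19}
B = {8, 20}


Set A = {5, 6, 19} has 3 elements.
Set B = {8, 20} has 2 elements.
|A × B| = |A| × |B| = 3 × 2 = 6

6


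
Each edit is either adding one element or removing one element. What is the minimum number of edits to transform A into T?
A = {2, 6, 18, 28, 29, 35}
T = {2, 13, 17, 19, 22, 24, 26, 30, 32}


Set A = {2, 6, 18, 28, 29, 35}
Set T = {2, 13, 17, 19, 22, 24, 26, 30, 32}
Elements to remove from A (in A, not in T): {6, 18, 28, 29, 35} → 5 removals
Elements to add to A (in T, not in A): {13, 17, 19, 22, 24, 26, 30, 32} → 8 additions
Total edits = 5 + 8 = 13

13


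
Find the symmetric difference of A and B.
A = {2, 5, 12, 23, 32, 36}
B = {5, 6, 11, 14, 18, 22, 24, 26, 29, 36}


Set A = {2, 5, 12, 23, 32, 36}
Set B = {5, 6, 11, 14, 18, 22, 24, 26, 29, 36}
A △ B = (A \ B) ∪ (B \ A)
Elements in A but not B: {2, 12, 23, 32}
Elements in B but not A: {6, 11, 14, 18, 22, 24, 26, 29}
A △ B = {2, 6, 11, 12, 14, 18, 22, 23, 24, 26, 29, 32}

{2, 6, 11, 12, 14, 18, 22, 23, 24, 26, 29, 32}


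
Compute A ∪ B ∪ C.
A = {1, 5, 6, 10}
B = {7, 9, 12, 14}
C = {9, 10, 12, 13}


Set A = {1, 5, 6, 10}
Set B = {7, 9, 12, 14}
Set C = {9, 10, 12, 13}
First, A ∪ B = {1, 5, 6, 7, 9, 10, 12, 14}
Then, (A ∪ B) ∪ C = {1, 5, 6, 7, 9, 10, 12, 13, 14}

{1, 5, 6, 7, 9, 10, 12, 13, 14}


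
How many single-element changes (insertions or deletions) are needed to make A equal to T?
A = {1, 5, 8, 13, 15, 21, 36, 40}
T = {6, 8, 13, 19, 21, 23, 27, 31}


Set A = {1, 5, 8, 13, 15, 21, 36, 40}
Set T = {6, 8, 13, 19, 21, 23, 27, 31}
Elements to remove from A (in A, not in T): {1, 5, 15, 36, 40} → 5 removals
Elements to add to A (in T, not in A): {6, 19, 23, 27, 31} → 5 additions
Total edits = 5 + 5 = 10

10


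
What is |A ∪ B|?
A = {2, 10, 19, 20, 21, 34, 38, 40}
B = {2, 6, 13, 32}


Set A = {2, 10, 19, 20, 21, 34, 38, 40}, |A| = 8
Set B = {2, 6, 13, 32}, |B| = 4
A ∩ B = {2}, |A ∩ B| = 1
|A ∪ B| = |A| + |B| - |A ∩ B| = 8 + 4 - 1 = 11

11


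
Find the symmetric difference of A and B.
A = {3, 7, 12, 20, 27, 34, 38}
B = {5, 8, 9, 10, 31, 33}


Set A = {3, 7, 12, 20, 27, 34, 38}
Set B = {5, 8, 9, 10, 31, 33}
A △ B = (A \ B) ∪ (B \ A)
Elements in A but not B: {3, 7, 12, 20, 27, 34, 38}
Elements in B but not A: {5, 8, 9, 10, 31, 33}
A △ B = {3, 5, 7, 8, 9, 10, 12, 20, 27, 31, 33, 34, 38}

{3, 5, 7, 8, 9, 10, 12, 20, 27, 31, 33, 34, 38}


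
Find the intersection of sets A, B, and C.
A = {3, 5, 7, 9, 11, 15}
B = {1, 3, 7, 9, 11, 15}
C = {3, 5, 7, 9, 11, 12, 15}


Set A = {3, 5, 7, 9, 11, 15}
Set B = {1, 3, 7, 9, 11, 15}
Set C = {3, 5, 7, 9, 11, 12, 15}
First, A ∩ B = {3, 7, 9, 11, 15}
Then, (A ∩ B) ∩ C = {3, 7, 9, 11, 15}

{3, 7, 9, 11, 15}


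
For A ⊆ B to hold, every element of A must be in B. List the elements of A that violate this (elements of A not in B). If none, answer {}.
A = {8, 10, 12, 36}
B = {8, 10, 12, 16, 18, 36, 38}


Set A = {8, 10, 12, 36}
Set B = {8, 10, 12, 16, 18, 36, 38}
Check each element of A against B:
8 ∈ B, 10 ∈ B, 12 ∈ B, 36 ∈ B
Elements of A not in B: {}

{}


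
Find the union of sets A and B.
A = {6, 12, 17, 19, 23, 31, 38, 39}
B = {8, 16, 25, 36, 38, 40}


Set A = {6, 12, 17, 19, 23, 31, 38, 39}
Set B = {8, 16, 25, 36, 38, 40}
A ∪ B includes all elements in either set.
Elements from A: {6, 12, 17, 19, 23, 31, 38, 39}
Elements from B not already included: {8, 16, 25, 36, 40}
A ∪ B = {6, 8, 12, 16, 17, 19, 23, 25, 31, 36, 38, 39, 40}

{6, 8, 12, 16, 17, 19, 23, 25, 31, 36, 38, 39, 40}


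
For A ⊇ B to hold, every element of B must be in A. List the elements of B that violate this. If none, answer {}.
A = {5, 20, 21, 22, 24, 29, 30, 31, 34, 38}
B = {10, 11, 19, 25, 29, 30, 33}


Set A = {5, 20, 21, 22, 24, 29, 30, 31, 34, 38}
Set B = {10, 11, 19, 25, 29, 30, 33}
Check each element of B against A:
10 ∉ A (include), 11 ∉ A (include), 19 ∉ A (include), 25 ∉ A (include), 29 ∈ A, 30 ∈ A, 33 ∉ A (include)
Elements of B not in A: {10, 11, 19, 25, 33}

{10, 11, 19, 25, 33}


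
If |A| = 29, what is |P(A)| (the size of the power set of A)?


The set has 29 elements.
The power set contains all possible subsets.
|P(A)| = 2^|A| = 2^29 = 536870912

536870912


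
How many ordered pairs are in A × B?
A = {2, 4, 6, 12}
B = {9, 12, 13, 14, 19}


Set A = {2, 4, 6, 12} has 4 elements.
Set B = {9, 12, 13, 14, 19} has 5 elements.
|A × B| = |A| × |B| = 4 × 5 = 20

20


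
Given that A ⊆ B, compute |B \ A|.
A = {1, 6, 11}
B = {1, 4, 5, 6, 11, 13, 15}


Set A = {1, 6, 11}, |A| = 3
Set B = {1, 4, 5, 6, 11, 13, 15}, |B| = 7
Since A ⊆ B: B \ A = {4, 5, 13, 15}
|B| - |A| = 7 - 3 = 4

4


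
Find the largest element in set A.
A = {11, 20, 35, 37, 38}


Set A = {11, 20, 35, 37, 38}
Elements in ascending order: 11, 20, 35, 37, 38
The largest element is 38.

38


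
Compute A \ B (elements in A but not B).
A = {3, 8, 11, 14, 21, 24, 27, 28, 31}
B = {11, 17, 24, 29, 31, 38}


Set A = {3, 8, 11, 14, 21, 24, 27, 28, 31}
Set B = {11, 17, 24, 29, 31, 38}
A \ B includes elements in A that are not in B.
Check each element of A:
3 (not in B, keep), 8 (not in B, keep), 11 (in B, remove), 14 (not in B, keep), 21 (not in B, keep), 24 (in B, remove), 27 (not in B, keep), 28 (not in B, keep), 31 (in B, remove)
A \ B = {3, 8, 14, 21, 27, 28}

{3, 8, 14, 21, 27, 28}


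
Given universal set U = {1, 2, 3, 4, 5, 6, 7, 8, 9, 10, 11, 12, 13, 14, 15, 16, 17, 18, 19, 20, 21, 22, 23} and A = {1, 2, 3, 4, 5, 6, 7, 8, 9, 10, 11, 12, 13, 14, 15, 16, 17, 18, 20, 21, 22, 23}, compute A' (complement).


Universal set U = {1, 2, 3, 4, 5, 6, 7, 8, 9, 10, 11, 12, 13, 14, 15, 16, 17, 18, 19, 20, 21, 22, 23}
Set A = {1, 2, 3, 4, 5, 6, 7, 8, 9, 10, 11, 12, 13, 14, 15, 16, 17, 18, 20, 21, 22, 23}
A' = U \ A = elements in U but not in A
Checking each element of U:
1 (in A, exclude), 2 (in A, exclude), 3 (in A, exclude), 4 (in A, exclude), 5 (in A, exclude), 6 (in A, exclude), 7 (in A, exclude), 8 (in A, exclude), 9 (in A, exclude), 10 (in A, exclude), 11 (in A, exclude), 12 (in A, exclude), 13 (in A, exclude), 14 (in A, exclude), 15 (in A, exclude), 16 (in A, exclude), 17 (in A, exclude), 18 (in A, exclude), 19 (not in A, include), 20 (in A, exclude), 21 (in A, exclude), 22 (in A, exclude), 23 (in A, exclude)
A' = {19}

{19}


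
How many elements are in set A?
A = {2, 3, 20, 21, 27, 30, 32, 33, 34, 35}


Set A = {2, 3, 20, 21, 27, 30, 32, 33, 34, 35}
Listing elements: 2, 3, 20, 21, 27, 30, 32, 33, 34, 35
Counting: 10 elements
|A| = 10

10


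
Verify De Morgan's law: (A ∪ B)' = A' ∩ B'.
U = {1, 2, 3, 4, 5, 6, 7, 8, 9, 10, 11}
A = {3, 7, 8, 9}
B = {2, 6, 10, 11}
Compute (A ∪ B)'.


U = {1, 2, 3, 4, 5, 6, 7, 8, 9, 10, 11}
A = {3, 7, 8, 9}, B = {2, 6, 10, 11}
A ∪ B = {2, 3, 6, 7, 8, 9, 10, 11}
(A ∪ B)' = U \ (A ∪ B) = {1, 4, 5}
Verification via A' ∩ B': A' = {1, 2, 4, 5, 6, 10, 11}, B' = {1, 3, 4, 5, 7, 8, 9}
A' ∩ B' = {1, 4, 5} ✓

{1, 4, 5}


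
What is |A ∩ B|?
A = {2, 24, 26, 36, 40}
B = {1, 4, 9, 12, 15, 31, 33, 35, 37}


Set A = {2, 24, 26, 36, 40}
Set B = {1, 4, 9, 12, 15, 31, 33, 35, 37}
A ∩ B = {}
|A ∩ B| = 0

0


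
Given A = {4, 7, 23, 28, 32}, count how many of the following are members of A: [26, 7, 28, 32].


Set A = {4, 7, 23, 28, 32}
Candidates: [26, 7, 28, 32]
Check each candidate:
26 ∉ A, 7 ∈ A, 28 ∈ A, 32 ∈ A
Count of candidates in A: 3

3


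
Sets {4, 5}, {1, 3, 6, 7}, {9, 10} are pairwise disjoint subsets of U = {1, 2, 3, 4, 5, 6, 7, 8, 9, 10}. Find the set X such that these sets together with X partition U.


U = {1, 2, 3, 4, 5, 6, 7, 8, 9, 10}
Shown blocks: {4, 5}, {1, 3, 6, 7}, {9, 10}
A partition's blocks are pairwise disjoint and cover U, so the missing block = U \ (union of shown blocks).
Union of shown blocks: {1, 3, 4, 5, 6, 7, 9, 10}
Missing block = U \ (union) = {2, 8}

{2, 8}


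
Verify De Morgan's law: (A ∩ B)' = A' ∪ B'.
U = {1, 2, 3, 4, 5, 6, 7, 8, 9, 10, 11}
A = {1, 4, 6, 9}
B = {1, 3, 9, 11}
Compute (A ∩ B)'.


U = {1, 2, 3, 4, 5, 6, 7, 8, 9, 10, 11}
A = {1, 4, 6, 9}, B = {1, 3, 9, 11}
A ∩ B = {1, 9}
(A ∩ B)' = U \ (A ∩ B) = {2, 3, 4, 5, 6, 7, 8, 10, 11}
Verification via A' ∪ B': A' = {2, 3, 5, 7, 8, 10, 11}, B' = {2, 4, 5, 6, 7, 8, 10}
A' ∪ B' = {2, 3, 4, 5, 6, 7, 8, 10, 11} ✓

{2, 3, 4, 5, 6, 7, 8, 10, 11}


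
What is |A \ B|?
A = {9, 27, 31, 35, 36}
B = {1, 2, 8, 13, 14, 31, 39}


Set A = {9, 27, 31, 35, 36}
Set B = {1, 2, 8, 13, 14, 31, 39}
A \ B = {9, 27, 35, 36}
|A \ B| = 4

4


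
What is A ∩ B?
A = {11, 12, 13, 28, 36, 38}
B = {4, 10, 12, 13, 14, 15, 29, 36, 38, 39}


Set A = {11, 12, 13, 28, 36, 38}
Set B = {4, 10, 12, 13, 14, 15, 29, 36, 38, 39}
A ∩ B includes only elements in both sets.
Check each element of A against B:
11 ✗, 12 ✓, 13 ✓, 28 ✗, 36 ✓, 38 ✓
A ∩ B = {12, 13, 36, 38}

{12, 13, 36, 38}


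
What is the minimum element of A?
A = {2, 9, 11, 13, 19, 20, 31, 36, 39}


Set A = {2, 9, 11, 13, 19, 20, 31, 36, 39}
Elements in ascending order: 2, 9, 11, 13, 19, 20, 31, 36, 39
The smallest element is 2.

2


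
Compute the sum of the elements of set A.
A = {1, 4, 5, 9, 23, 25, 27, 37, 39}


Set A = {1, 4, 5, 9, 23, 25, 27, 37, 39}
Sum = 1 + 4 + 5 + 9 + 23 + 25 + 27 + 37 + 39 = 170

170


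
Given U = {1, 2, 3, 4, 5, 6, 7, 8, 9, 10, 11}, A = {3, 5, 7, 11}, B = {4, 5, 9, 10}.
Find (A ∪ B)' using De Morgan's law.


U = {1, 2, 3, 4, 5, 6, 7, 8, 9, 10, 11}
A = {3, 5, 7, 11}, B = {4, 5, 9, 10}
A ∪ B = {3, 4, 5, 7, 9, 10, 11}
(A ∪ B)' = U \ (A ∪ B) = {1, 2, 6, 8}
Verification via A' ∩ B': A' = {1, 2, 4, 6, 8, 9, 10}, B' = {1, 2, 3, 6, 7, 8, 11}
A' ∩ B' = {1, 2, 6, 8} ✓

{1, 2, 6, 8}


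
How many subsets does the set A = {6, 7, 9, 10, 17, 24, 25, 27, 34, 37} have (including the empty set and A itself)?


Set A = {6, 7, 9, 10, 17, 24, 25, 27, 34, 37}
|A| = 10
The power set P(A) contains all subsets of A.
|P(A)| = 2^|A| = 2^10 = 1024

1024


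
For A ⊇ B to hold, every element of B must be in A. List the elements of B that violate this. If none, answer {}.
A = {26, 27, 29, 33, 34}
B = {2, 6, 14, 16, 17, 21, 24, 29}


Set A = {26, 27, 29, 33, 34}
Set B = {2, 6, 14, 16, 17, 21, 24, 29}
Check each element of B against A:
2 ∉ A (include), 6 ∉ A (include), 14 ∉ A (include), 16 ∉ A (include), 17 ∉ A (include), 21 ∉ A (include), 24 ∉ A (include), 29 ∈ A
Elements of B not in A: {2, 6, 14, 16, 17, 21, 24}

{2, 6, 14, 16, 17, 21, 24}


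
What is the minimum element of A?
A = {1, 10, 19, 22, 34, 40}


Set A = {1, 10, 19, 22, 34, 40}
Elements in ascending order: 1, 10, 19, 22, 34, 40
The smallest element is 1.

1


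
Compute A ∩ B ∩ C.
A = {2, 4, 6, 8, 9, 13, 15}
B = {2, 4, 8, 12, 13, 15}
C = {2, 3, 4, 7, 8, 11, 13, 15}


Set A = {2, 4, 6, 8, 9, 13, 15}
Set B = {2, 4, 8, 12, 13, 15}
Set C = {2, 3, 4, 7, 8, 11, 13, 15}
First, A ∩ B = {2, 4, 8, 13, 15}
Then, (A ∩ B) ∩ C = {2, 4, 8, 13, 15}

{2, 4, 8, 13, 15}


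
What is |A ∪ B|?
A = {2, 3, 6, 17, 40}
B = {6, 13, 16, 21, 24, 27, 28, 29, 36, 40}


Set A = {2, 3, 6, 17, 40}, |A| = 5
Set B = {6, 13, 16, 21, 24, 27, 28, 29, 36, 40}, |B| = 10
A ∩ B = {6, 40}, |A ∩ B| = 2
|A ∪ B| = |A| + |B| - |A ∩ B| = 5 + 10 - 2 = 13

13


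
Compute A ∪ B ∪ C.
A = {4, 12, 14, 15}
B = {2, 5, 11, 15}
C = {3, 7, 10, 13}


Set A = {4, 12, 14, 15}
Set B = {2, 5, 11, 15}
Set C = {3, 7, 10, 13}
First, A ∪ B = {2, 4, 5, 11, 12, 14, 15}
Then, (A ∪ B) ∪ C = {2, 3, 4, 5, 7, 10, 11, 12, 13, 14, 15}

{2, 3, 4, 5, 7, 10, 11, 12, 13, 14, 15}


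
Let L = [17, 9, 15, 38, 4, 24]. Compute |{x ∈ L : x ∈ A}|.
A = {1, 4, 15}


Set A = {1, 4, 15}
Candidates: [17, 9, 15, 38, 4, 24]
Check each candidate:
17 ∉ A, 9 ∉ A, 15 ∈ A, 38 ∉ A, 4 ∈ A, 24 ∉ A
Count of candidates in A: 2

2


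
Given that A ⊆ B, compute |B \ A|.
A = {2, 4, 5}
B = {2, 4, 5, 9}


Set A = {2, 4, 5}, |A| = 3
Set B = {2, 4, 5, 9}, |B| = 4
Since A ⊆ B: B \ A = {9}
|B| - |A| = 4 - 3 = 1

1


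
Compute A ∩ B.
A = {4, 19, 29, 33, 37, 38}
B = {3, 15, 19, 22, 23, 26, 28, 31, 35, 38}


Set A = {4, 19, 29, 33, 37, 38}
Set B = {3, 15, 19, 22, 23, 26, 28, 31, 35, 38}
A ∩ B includes only elements in both sets.
Check each element of A against B:
4 ✗, 19 ✓, 29 ✗, 33 ✗, 37 ✗, 38 ✓
A ∩ B = {19, 38}

{19, 38}


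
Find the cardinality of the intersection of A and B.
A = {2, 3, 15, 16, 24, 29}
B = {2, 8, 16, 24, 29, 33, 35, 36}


Set A = {2, 3, 15, 16, 24, 29}
Set B = {2, 8, 16, 24, 29, 33, 35, 36}
A ∩ B = {2, 16, 24, 29}
|A ∩ B| = 4

4


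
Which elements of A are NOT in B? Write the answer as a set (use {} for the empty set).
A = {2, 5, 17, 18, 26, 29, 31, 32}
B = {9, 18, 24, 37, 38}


Set A = {2, 5, 17, 18, 26, 29, 31, 32}
Set B = {9, 18, 24, 37, 38}
Check each element of A against B:
2 ∉ B (include), 5 ∉ B (include), 17 ∉ B (include), 18 ∈ B, 26 ∉ B (include), 29 ∉ B (include), 31 ∉ B (include), 32 ∉ B (include)
Elements of A not in B: {2, 5, 17, 26, 29, 31, 32}

{2, 5, 17, 26, 29, 31, 32}


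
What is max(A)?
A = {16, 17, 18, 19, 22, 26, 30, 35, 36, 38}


Set A = {16, 17, 18, 19, 22, 26, 30, 35, 36, 38}
Elements in ascending order: 16, 17, 18, 19, 22, 26, 30, 35, 36, 38
The largest element is 38.

38


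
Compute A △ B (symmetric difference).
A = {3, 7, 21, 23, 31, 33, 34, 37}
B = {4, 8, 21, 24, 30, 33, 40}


Set A = {3, 7, 21, 23, 31, 33, 34, 37}
Set B = {4, 8, 21, 24, 30, 33, 40}
A △ B = (A \ B) ∪ (B \ A)
Elements in A but not B: {3, 7, 23, 31, 34, 37}
Elements in B but not A: {4, 8, 24, 30, 40}
A △ B = {3, 4, 7, 8, 23, 24, 30, 31, 34, 37, 40}

{3, 4, 7, 8, 23, 24, 30, 31, 34, 37, 40}


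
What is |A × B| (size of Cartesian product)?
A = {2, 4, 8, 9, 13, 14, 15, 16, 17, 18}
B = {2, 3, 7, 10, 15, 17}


Set A = {2, 4, 8, 9, 13, 14, 15, 16, 17, 18} has 10 elements.
Set B = {2, 3, 7, 10, 15, 17} has 6 elements.
|A × B| = |A| × |B| = 10 × 6 = 60

60


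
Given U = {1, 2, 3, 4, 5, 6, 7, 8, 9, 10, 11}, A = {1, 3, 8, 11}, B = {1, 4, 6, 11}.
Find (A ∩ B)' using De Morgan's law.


U = {1, 2, 3, 4, 5, 6, 7, 8, 9, 10, 11}
A = {1, 3, 8, 11}, B = {1, 4, 6, 11}
A ∩ B = {1, 11}
(A ∩ B)' = U \ (A ∩ B) = {2, 3, 4, 5, 6, 7, 8, 9, 10}
Verification via A' ∪ B': A' = {2, 4, 5, 6, 7, 9, 10}, B' = {2, 3, 5, 7, 8, 9, 10}
A' ∪ B' = {2, 3, 4, 5, 6, 7, 8, 9, 10} ✓

{2, 3, 4, 5, 6, 7, 8, 9, 10}


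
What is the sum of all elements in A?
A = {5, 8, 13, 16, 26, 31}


Set A = {5, 8, 13, 16, 26, 31}
Sum = 5 + 8 + 13 + 16 + 26 + 31 = 99

99


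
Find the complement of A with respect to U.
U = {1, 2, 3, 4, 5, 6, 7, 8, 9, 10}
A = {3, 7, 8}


Universal set U = {1, 2, 3, 4, 5, 6, 7, 8, 9, 10}
Set A = {3, 7, 8}
A' = U \ A = elements in U but not in A
Checking each element of U:
1 (not in A, include), 2 (not in A, include), 3 (in A, exclude), 4 (not in A, include), 5 (not in A, include), 6 (not in A, include), 7 (in A, exclude), 8 (in A, exclude), 9 (not in A, include), 10 (not in A, include)
A' = {1, 2, 4, 5, 6, 9, 10}

{1, 2, 4, 5, 6, 9, 10}


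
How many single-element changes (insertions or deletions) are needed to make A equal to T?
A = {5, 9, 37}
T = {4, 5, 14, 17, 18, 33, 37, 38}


Set A = {5, 9, 37}
Set T = {4, 5, 14, 17, 18, 33, 37, 38}
Elements to remove from A (in A, not in T): {9} → 1 removals
Elements to add to A (in T, not in A): {4, 14, 17, 18, 33, 38} → 6 additions
Total edits = 1 + 6 = 7

7


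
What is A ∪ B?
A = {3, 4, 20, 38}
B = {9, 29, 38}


Set A = {3, 4, 20, 38}
Set B = {9, 29, 38}
A ∪ B includes all elements in either set.
Elements from A: {3, 4, 20, 38}
Elements from B not already included: {9, 29}
A ∪ B = {3, 4, 9, 20, 29, 38}

{3, 4, 9, 20, 29, 38}


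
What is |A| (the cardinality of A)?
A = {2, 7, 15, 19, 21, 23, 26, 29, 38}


Set A = {2, 7, 15, 19, 21, 23, 26, 29, 38}
Listing elements: 2, 7, 15, 19, 21, 23, 26, 29, 38
Counting: 9 elements
|A| = 9

9


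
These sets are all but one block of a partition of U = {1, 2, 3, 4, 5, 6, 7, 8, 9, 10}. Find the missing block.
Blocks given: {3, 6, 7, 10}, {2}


U = {1, 2, 3, 4, 5, 6, 7, 8, 9, 10}
Shown blocks: {3, 6, 7, 10}, {2}
A partition's blocks are pairwise disjoint and cover U, so the missing block = U \ (union of shown blocks).
Union of shown blocks: {2, 3, 6, 7, 10}
Missing block = U \ (union) = {1, 4, 5, 8, 9}

{1, 4, 5, 8, 9}


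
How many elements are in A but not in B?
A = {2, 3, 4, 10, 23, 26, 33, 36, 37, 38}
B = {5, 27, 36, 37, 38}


Set A = {2, 3, 4, 10, 23, 26, 33, 36, 37, 38}
Set B = {5, 27, 36, 37, 38}
A \ B = {2, 3, 4, 10, 23, 26, 33}
|A \ B| = 7

7


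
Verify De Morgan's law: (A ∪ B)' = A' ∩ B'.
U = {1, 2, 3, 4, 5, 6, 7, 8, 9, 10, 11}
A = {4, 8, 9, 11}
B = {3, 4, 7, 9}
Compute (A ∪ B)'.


U = {1, 2, 3, 4, 5, 6, 7, 8, 9, 10, 11}
A = {4, 8, 9, 11}, B = {3, 4, 7, 9}
A ∪ B = {3, 4, 7, 8, 9, 11}
(A ∪ B)' = U \ (A ∪ B) = {1, 2, 5, 6, 10}
Verification via A' ∩ B': A' = {1, 2, 3, 5, 6, 7, 10}, B' = {1, 2, 5, 6, 8, 10, 11}
A' ∩ B' = {1, 2, 5, 6, 10} ✓

{1, 2, 5, 6, 10}


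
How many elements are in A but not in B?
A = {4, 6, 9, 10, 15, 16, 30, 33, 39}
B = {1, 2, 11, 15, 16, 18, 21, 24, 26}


Set A = {4, 6, 9, 10, 15, 16, 30, 33, 39}
Set B = {1, 2, 11, 15, 16, 18, 21, 24, 26}
A \ B = {4, 6, 9, 10, 30, 33, 39}
|A \ B| = 7

7


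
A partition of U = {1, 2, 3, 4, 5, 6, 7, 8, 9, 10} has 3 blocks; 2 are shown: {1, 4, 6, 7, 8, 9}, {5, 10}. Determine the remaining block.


U = {1, 2, 3, 4, 5, 6, 7, 8, 9, 10}
Shown blocks: {1, 4, 6, 7, 8, 9}, {5, 10}
A partition's blocks are pairwise disjoint and cover U, so the missing block = U \ (union of shown blocks).
Union of shown blocks: {1, 4, 5, 6, 7, 8, 9, 10}
Missing block = U \ (union) = {2, 3}

{2, 3}


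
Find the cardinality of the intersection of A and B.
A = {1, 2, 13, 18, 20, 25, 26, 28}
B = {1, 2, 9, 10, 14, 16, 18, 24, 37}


Set A = {1, 2, 13, 18, 20, 25, 26, 28}
Set B = {1, 2, 9, 10, 14, 16, 18, 24, 37}
A ∩ B = {1, 2, 18}
|A ∩ B| = 3

3


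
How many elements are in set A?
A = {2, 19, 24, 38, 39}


Set A = {2, 19, 24, 38, 39}
Listing elements: 2, 19, 24, 38, 39
Counting: 5 elements
|A| = 5

5


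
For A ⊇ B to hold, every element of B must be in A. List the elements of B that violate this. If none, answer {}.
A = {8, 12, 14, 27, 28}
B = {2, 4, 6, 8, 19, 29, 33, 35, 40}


Set A = {8, 12, 14, 27, 28}
Set B = {2, 4, 6, 8, 19, 29, 33, 35, 40}
Check each element of B against A:
2 ∉ A (include), 4 ∉ A (include), 6 ∉ A (include), 8 ∈ A, 19 ∉ A (include), 29 ∉ A (include), 33 ∉ A (include), 35 ∉ A (include), 40 ∉ A (include)
Elements of B not in A: {2, 4, 6, 19, 29, 33, 35, 40}

{2, 4, 6, 19, 29, 33, 35, 40}


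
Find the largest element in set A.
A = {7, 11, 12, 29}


Set A = {7, 11, 12, 29}
Elements in ascending order: 7, 11, 12, 29
The largest element is 29.

29


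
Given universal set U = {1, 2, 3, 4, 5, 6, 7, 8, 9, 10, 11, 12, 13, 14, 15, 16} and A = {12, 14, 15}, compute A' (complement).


Universal set U = {1, 2, 3, 4, 5, 6, 7, 8, 9, 10, 11, 12, 13, 14, 15, 16}
Set A = {12, 14, 15}
A' = U \ A = elements in U but not in A
Checking each element of U:
1 (not in A, include), 2 (not in A, include), 3 (not in A, include), 4 (not in A, include), 5 (not in A, include), 6 (not in A, include), 7 (not in A, include), 8 (not in A, include), 9 (not in A, include), 10 (not in A, include), 11 (not in A, include), 12 (in A, exclude), 13 (not in A, include), 14 (in A, exclude), 15 (in A, exclude), 16 (not in A, include)
A' = {1, 2, 3, 4, 5, 6, 7, 8, 9, 10, 11, 13, 16}

{1, 2, 3, 4, 5, 6, 7, 8, 9, 10, 11, 13, 16}


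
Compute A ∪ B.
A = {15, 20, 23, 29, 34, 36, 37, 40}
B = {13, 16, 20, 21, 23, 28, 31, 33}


Set A = {15, 20, 23, 29, 34, 36, 37, 40}
Set B = {13, 16, 20, 21, 23, 28, 31, 33}
A ∪ B includes all elements in either set.
Elements from A: {15, 20, 23, 29, 34, 36, 37, 40}
Elements from B not already included: {13, 16, 21, 28, 31, 33}
A ∪ B = {13, 15, 16, 20, 21, 23, 28, 29, 31, 33, 34, 36, 37, 40}

{13, 15, 16, 20, 21, 23, 28, 29, 31, 33, 34, 36, 37, 40}


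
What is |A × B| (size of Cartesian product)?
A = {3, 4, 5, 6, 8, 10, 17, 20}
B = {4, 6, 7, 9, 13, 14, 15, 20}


Set A = {3, 4, 5, 6, 8, 10, 17, 20} has 8 elements.
Set B = {4, 6, 7, 9, 13, 14, 15, 20} has 8 elements.
|A × B| = |A| × |B| = 8 × 8 = 64

64


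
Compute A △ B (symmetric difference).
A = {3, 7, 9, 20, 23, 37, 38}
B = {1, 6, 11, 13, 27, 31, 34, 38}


Set A = {3, 7, 9, 20, 23, 37, 38}
Set B = {1, 6, 11, 13, 27, 31, 34, 38}
A △ B = (A \ B) ∪ (B \ A)
Elements in A but not B: {3, 7, 9, 20, 23, 37}
Elements in B but not A: {1, 6, 11, 13, 27, 31, 34}
A △ B = {1, 3, 6, 7, 9, 11, 13, 20, 23, 27, 31, 34, 37}

{1, 3, 6, 7, 9, 11, 13, 20, 23, 27, 31, 34, 37}


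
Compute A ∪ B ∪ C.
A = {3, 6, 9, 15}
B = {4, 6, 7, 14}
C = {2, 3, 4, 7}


Set A = {3, 6, 9, 15}
Set B = {4, 6, 7, 14}
Set C = {2, 3, 4, 7}
First, A ∪ B = {3, 4, 6, 7, 9, 14, 15}
Then, (A ∪ B) ∪ C = {2, 3, 4, 6, 7, 9, 14, 15}

{2, 3, 4, 6, 7, 9, 14, 15}


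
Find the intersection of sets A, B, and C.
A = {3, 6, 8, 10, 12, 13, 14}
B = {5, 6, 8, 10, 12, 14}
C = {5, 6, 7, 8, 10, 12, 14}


Set A = {3, 6, 8, 10, 12, 13, 14}
Set B = {5, 6, 8, 10, 12, 14}
Set C = {5, 6, 7, 8, 10, 12, 14}
First, A ∩ B = {6, 8, 10, 12, 14}
Then, (A ∩ B) ∩ C = {6, 8, 10, 12, 14}

{6, 8, 10, 12, 14}


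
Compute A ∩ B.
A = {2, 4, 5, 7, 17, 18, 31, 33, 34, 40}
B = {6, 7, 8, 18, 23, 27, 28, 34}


Set A = {2, 4, 5, 7, 17, 18, 31, 33, 34, 40}
Set B = {6, 7, 8, 18, 23, 27, 28, 34}
A ∩ B includes only elements in both sets.
Check each element of A against B:
2 ✗, 4 ✗, 5 ✗, 7 ✓, 17 ✗, 18 ✓, 31 ✗, 33 ✗, 34 ✓, 40 ✗
A ∩ B = {7, 18, 34}

{7, 18, 34}
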